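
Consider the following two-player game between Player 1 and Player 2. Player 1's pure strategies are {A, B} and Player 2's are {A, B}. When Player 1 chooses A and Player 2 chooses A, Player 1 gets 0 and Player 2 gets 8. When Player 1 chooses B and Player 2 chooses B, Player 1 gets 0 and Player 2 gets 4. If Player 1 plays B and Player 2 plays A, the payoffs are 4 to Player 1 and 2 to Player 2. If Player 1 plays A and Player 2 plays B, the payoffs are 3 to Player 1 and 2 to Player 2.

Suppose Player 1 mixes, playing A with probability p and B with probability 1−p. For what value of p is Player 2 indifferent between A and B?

For Player 2 to be willing to mix, Player 2 must be indifferent between A and B, which pins down Player 1's mix.
  Player 2's payoff to A: p·8 + (1−p)·2 = 6p + 2
  Player 2's payoff to B: p·2 + (1−p)·4 = -2p + 4
  6p + 2 = -2p + 4  ⇒  8p = 2  ⇒  p = 1/4.

p = 1/4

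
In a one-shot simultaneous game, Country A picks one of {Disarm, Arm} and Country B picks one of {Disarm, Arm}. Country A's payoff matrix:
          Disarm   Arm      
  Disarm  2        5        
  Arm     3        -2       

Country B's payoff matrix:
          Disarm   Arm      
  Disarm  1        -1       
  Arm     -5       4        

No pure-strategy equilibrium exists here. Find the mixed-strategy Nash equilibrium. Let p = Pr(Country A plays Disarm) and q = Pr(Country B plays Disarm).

p = 9/11, q = 7/8

Country A's mix must leave Country B indifferent between Disarm and Arm.
  Country B's payoff to Disarm: p·1 + (1−p)·(-5) = 6p - 5
  Country B's payoff to Arm: p·(-1) + (1−p)·4 = -5p + 4
  6p - 5 = -5p + 4  ⇒  11p = 9  ⇒  p = 9/11.
Country B's mix must leave Country A indifferent between Disarm and Arm.
  Country A's payoff to Disarm: q·2 + (1−q)·5 = -3q + 5
  Country A's payoff to Arm: q·3 + (1−q)·(-2) = 5q - 2
  -3q + 5 = 5q - 2  ⇒  -8q = -7  ⇒  q = 7/8.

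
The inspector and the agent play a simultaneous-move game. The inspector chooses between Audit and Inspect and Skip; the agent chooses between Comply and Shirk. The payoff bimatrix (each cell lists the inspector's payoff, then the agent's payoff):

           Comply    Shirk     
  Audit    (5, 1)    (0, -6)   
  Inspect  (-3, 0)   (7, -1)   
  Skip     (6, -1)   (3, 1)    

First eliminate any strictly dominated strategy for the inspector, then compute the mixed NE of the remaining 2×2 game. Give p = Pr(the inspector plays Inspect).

p = 2/3

The inspector's strategy Audit is strictly dominated by Skip: 6 > 5 and 3 > 0. Eliminate Audit.
In a mixed equilibrium the agent is indifferent between Comply and Shirk; this condition fixes p.
  the agent's payoff from Comply: p·0 + (1−p)·(-1) = p - 1
  the agent's payoff from Shirk: p·(-1) + (1−p)·1 = -2p + 1
  p - 1 = -2p + 1  ⇒  3p = 2  ⇒  p = 2/3.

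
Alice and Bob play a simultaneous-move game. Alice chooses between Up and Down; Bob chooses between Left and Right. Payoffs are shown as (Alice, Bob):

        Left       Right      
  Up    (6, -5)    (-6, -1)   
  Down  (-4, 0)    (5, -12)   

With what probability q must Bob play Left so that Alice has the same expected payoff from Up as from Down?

q = 11/21

For Alice to be willing to mix, Alice must be indifferent between Up and Down, which pins down Bob's mix.
  Alice's payoff from Up: q·6 + (1−q)·(-6) = 12q - 6
  Alice's payoff from Down: q·(-4) + (1−q)·5 = -9q + 5
  12q - 6 = -9q + 5  ⇒  21q = 11  ⇒  q = 11/21.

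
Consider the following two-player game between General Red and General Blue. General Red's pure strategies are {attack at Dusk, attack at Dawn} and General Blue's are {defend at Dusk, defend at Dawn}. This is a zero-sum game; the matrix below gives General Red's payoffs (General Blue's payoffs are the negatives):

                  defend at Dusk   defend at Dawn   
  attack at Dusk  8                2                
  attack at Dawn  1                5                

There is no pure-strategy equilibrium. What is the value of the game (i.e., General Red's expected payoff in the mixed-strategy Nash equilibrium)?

In a mixed equilibrium General Red is indifferent between attack at Dusk and attack at Dawn; this condition fixes q.
  General Red's expected payoff from attack at Dusk: q·8 + (1−q)·2 = 6q + 2
  General Red's expected payoff from attack at Dawn: q·1 + (1−q)·5 = -4q + 5
  6q + 2 = -4q + 5  ⇒  10q = 3  ⇒  q = 3/10.
The value is General Red's expected payoff against this mix (using attack at Dusk): (3/10)·8 + (7/10)·2 = 19/5.

v = 19/5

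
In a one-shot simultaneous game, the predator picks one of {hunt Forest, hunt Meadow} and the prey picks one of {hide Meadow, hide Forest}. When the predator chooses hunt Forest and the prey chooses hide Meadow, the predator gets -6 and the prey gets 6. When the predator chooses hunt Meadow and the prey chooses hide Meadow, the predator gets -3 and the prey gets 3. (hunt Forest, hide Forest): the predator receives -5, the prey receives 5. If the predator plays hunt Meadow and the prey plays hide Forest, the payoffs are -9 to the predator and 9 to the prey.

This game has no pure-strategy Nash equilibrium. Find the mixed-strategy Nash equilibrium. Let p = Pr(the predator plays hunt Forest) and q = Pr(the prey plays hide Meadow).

p = 6/7, q = 4/7

For the prey to be willing to mix, the prey must be indifferent between hide Meadow and hide Forest, which pins down the predator's mix.
  the prey's payoff from hide Meadow: p·6 + (1−p)·3 = 3p + 3
  the prey's payoff from hide Forest: p·5 + (1−p)·9 = -4p + 9
  3p + 3 = -4p + 9  ⇒  7p = 6  ⇒  p = 6/7.
Set the predator's expected payoff from hunt Forest equal to that from hunt Meadow:
  the predator's expected payoff from hunt Forest: q·(-6) + (1−q)·(-5) = -q - 5
  the predator's expected payoff from hunt Meadow: q·(-3) + (1−q)·(-9) = 6q - 9
  -q - 5 = 6q - 9  ⇒  -7q = -4  ⇒  q = 4/7.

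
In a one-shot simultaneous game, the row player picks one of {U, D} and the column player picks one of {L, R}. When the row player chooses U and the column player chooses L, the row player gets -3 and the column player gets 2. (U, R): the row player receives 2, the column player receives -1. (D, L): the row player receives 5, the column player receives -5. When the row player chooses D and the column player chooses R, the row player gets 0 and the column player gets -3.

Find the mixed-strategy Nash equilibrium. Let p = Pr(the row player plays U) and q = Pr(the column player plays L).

In a mixed equilibrium the column player is indifferent between L and R; this condition fixes p.
  the column player's expected payoff from L: p·2 + (1−p)·(-5) = 7p - 5
  the column player's expected payoff from R: p·(-1) + (1−p)·(-3) = 2p - 3
  7p - 5 = 2p - 3  ⇒  5p = 2  ⇒  p = 2/5.
The column player's mix must leave the row player indifferent between U and D.
  the row player's expected payoff from U: q·(-3) + (1−q)·2 = -5q + 2
  the row player's expected payoff from D: q·5 + (1−q)·0 = 5q
  -5q + 2 = 5q  ⇒  -10q = -2  ⇒  q = 1/5.

p = 2/5, q = 1/5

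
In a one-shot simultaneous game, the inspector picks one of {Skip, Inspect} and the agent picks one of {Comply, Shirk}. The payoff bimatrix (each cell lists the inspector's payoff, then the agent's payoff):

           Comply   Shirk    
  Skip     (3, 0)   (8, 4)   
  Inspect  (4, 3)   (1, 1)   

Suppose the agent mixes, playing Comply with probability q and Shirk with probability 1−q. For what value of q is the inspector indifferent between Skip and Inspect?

q = 7/8

The agent's mix must leave the inspector indifferent between Skip and Inspect.
  the inspector's payoff to Skip: q·3 + (1−q)·8 = -5q + 8
  the inspector's payoff to Inspect: q·4 + (1−q)·1 = 3q + 1
  -5q + 8 = 3q + 1  ⇒  -8q = -7  ⇒  q = 7/8.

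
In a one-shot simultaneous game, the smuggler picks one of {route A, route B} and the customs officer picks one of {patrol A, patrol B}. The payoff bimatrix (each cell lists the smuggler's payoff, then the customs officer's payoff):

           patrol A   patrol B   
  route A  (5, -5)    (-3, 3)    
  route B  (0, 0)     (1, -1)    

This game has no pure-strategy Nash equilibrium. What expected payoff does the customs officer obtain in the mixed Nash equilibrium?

-5/9

Set the customs officer's expected payoff from patrol A equal to that from patrol B:
  the customs officer's expected payoff from patrol A: p·(-5) + (1−p)·0 = -5p
  the customs officer's expected payoff from patrol B: p·3 + (1−p)·(-1) = 4p - 1
  -5p = 4p - 1  ⇒  -9p = -1  ⇒  p = 1/9.
At equilibrium the customs officer is indifferent across columns, so the customs officer's payoff equals the payoff from patrol A: (1/9)·(-5) + (8/9)·0 = -5/9.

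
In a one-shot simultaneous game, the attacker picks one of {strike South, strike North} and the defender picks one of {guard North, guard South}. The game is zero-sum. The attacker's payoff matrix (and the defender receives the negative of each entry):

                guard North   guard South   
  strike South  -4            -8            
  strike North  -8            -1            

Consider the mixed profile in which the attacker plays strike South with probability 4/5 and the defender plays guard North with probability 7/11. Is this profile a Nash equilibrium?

No

Given the attacker's mix p = 4/5, the defender's payoff from guard North is 24/5 but from guard South is 33/5. The defender strictly prefers guard South, so the defender would not mix.
So the proposed profile is not a Nash equilibrium.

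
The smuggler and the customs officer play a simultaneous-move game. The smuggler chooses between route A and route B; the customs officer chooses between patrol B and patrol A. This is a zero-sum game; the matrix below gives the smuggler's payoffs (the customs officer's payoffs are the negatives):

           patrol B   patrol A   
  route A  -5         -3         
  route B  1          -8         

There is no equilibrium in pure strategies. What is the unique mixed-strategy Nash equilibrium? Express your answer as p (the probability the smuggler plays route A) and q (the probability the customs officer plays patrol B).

The customs officer's indifference between patrol B and patrol A determines the smuggler's mixing probability p:
  the customs officer's payoff from patrol B: p·5 + (1−p)·(-1) = 6p - 1
  the customs officer's payoff from patrol A: p·3 + (1−p)·8 = -5p + 8
  6p - 1 = -5p + 8  ⇒  11p = 9  ⇒  p = 9/11.
The smuggler's indifference between route A and route B determines the customs officer's mixing probability q:
  the smuggler's payoff to route A: q·(-5) + (1−q)·(-3) = -2q - 3
  the smuggler's payoff to route B: q·1 + (1−q)·(-8) = 9q - 8
  -2q - 3 = 9q - 8  ⇒  -11q = -5  ⇒  q = 5/11.

p = 9/11, q = 5/11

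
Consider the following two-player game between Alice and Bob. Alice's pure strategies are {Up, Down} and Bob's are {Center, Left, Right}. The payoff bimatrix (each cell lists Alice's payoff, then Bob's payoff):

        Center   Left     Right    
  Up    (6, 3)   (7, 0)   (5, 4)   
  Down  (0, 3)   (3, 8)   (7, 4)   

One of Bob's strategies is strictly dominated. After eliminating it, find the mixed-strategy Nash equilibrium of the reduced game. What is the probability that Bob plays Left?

q = 1/3

Bob's strategy Center is strictly dominated by Right: 4 > 3 and 4 > 3. Eliminate Center.
For Alice to be willing to mix, Alice must be indifferent between Up and Down, which pins down Bob's mix.
  Alice's payoff to Up: q·7 + (1−q)·5 = 2q + 5
  Alice's payoff to Down: q·3 + (1−q)·7 = -4q + 7
  2q + 5 = -4q + 7  ⇒  6q = 2  ⇒  q = 1/3.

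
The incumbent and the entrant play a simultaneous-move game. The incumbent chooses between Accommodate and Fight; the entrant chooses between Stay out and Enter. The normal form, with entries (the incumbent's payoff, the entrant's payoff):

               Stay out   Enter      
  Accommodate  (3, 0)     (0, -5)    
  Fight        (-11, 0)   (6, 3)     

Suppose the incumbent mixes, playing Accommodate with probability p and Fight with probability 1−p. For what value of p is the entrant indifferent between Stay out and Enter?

In a mixed equilibrium the entrant is indifferent between Stay out and Enter; this condition fixes p.
  the entrant's payoff to Stay out: p·0 + (1−p)·0 = 0
  the entrant's payoff to Enter: p·(-5) + (1−p)·3 = -8p + 3
  0 = -8p + 3  ⇒  8p = 3  ⇒  p = 3/8.

p = 3/8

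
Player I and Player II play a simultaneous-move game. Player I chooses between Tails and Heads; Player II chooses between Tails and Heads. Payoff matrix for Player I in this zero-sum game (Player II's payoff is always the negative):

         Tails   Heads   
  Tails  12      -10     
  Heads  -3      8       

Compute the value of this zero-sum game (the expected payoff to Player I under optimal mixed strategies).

Set Player I's expected payoff from Tails equal to that from Heads:
  Player I's expected payoff from Tails: q·12 + (1−q)·(-10) = 22q - 10
  Player I's expected payoff from Heads: q·(-3) + (1−q)·8 = -11q + 8
  22q - 10 = -11q + 8  ⇒  33q = 18  ⇒  q = 6/11.
The value is Player I's expected payoff against this mix (using Tails): (6/11)·12 + (5/11)·(-10) = 2.

v = 2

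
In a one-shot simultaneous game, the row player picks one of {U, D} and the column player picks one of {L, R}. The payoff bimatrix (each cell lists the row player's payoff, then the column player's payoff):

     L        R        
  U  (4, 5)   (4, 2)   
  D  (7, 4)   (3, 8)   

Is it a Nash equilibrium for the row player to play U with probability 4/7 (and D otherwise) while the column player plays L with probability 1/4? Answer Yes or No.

Check the column player's indifference given the row player's mix p = 4/7:
  payoff from L = 32/7; payoff from R = 32/7 — equal.
Check the row player's indifference given the column player's mix q = 1/4:
  payoff from U = 4; payoff from D = 4 — equal.
Both players are indifferent, so neither can profitably deviate.

Yes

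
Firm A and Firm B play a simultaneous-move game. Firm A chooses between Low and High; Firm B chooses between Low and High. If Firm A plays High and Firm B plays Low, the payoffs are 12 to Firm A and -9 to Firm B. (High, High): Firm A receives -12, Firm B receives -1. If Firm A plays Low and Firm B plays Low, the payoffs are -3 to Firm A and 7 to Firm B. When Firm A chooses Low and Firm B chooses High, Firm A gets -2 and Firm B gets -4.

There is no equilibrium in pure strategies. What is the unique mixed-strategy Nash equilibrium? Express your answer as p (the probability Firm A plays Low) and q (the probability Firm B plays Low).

p = 8/19, q = 2/5

In a mixed equilibrium Firm B is indifferent between Low and High; this condition fixes p.
  Firm B's payoff to Low: p·7 + (1−p)·(-9) = 16p - 9
  Firm B's payoff to High: p·(-4) + (1−p)·(-1) = -3p - 1
  16p - 9 = -3p - 1  ⇒  19p = 8  ⇒  p = 8/19.
In a mixed equilibrium Firm A is indifferent between Low and High; this condition fixes q.
  Firm A's expected payoff from Low: q·(-3) + (1−q)·(-2) = -q - 2
  Firm A's expected payoff from High: q·12 + (1−q)·(-12) = 24q - 12
  -q - 2 = 24q - 12  ⇒  -25q = -10  ⇒  q = 2/5.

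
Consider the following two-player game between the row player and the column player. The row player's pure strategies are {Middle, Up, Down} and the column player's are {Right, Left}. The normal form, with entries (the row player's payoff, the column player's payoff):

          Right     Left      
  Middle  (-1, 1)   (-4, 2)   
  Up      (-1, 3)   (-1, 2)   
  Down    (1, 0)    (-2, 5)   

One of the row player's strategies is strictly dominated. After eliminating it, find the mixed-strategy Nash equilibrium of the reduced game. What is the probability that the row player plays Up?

p = 5/6

The row player's strategy Middle is strictly dominated by Down: 1 > -1 and -2 > -4. Eliminate Middle.
For the column player to be willing to mix, the column player must be indifferent between Right and Left, which pins down the row player's mix.
  the column player's payoff from Right: p·3 + (1−p)·0 = 3p
  the column player's payoff from Left: p·2 + (1−p)·5 = -3p + 5
  3p = -3p + 5  ⇒  6p = 5  ⇒  p = 5/6.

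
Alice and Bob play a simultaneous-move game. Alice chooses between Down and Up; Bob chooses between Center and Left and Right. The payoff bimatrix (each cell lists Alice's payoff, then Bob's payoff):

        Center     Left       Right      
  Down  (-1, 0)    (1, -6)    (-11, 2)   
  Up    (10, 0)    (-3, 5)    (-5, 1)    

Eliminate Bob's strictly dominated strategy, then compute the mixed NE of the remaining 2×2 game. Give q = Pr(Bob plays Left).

q = 3/5

Bob's strategy Center is strictly dominated by Right: 2 > 0 and 1 > 0. Eliminate Center.
In a mixed equilibrium Alice is indifferent between Down and Up; this condition fixes q.
  Alice's expected payoff from Down: q·1 + (1−q)·(-11) = 12q - 11
  Alice's expected payoff from Up: q·(-3) + (1−q)·(-5) = 2q - 5
  12q - 11 = 2q - 5  ⇒  10q = 6  ⇒  q = 3/5.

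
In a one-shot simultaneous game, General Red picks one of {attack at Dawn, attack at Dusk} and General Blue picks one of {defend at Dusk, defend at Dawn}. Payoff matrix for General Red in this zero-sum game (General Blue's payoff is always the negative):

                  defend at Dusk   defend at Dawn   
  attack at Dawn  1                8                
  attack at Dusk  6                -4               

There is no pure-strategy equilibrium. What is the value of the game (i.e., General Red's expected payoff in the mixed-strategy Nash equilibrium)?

v = 52/17

General Red's indifference between attack at Dawn and attack at Dusk determines General Blue's mixing probability q:
  General Red's payoff to attack at Dawn: q·1 + (1−q)·8 = -7q + 8
  General Red's payoff to attack at Dusk: q·6 + (1−q)·(-4) = 10q - 4
  -7q + 8 = 10q - 4  ⇒  -17q = -12  ⇒  q = 12/17.
The value is General Red's expected payoff against this mix (using attack at Dawn): (12/17)·1 + (5/17)·8 = 52/17.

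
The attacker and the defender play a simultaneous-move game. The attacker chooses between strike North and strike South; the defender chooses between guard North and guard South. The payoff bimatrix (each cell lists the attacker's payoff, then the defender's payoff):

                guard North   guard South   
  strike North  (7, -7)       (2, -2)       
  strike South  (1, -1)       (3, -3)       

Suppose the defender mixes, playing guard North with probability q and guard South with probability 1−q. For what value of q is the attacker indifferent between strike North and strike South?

In a mixed equilibrium the attacker is indifferent between strike North and strike South; this condition fixes q.
  the attacker's expected payoff from strike North: q·7 + (1−q)·2 = 5q + 2
  the attacker's expected payoff from strike South: q·1 + (1−q)·3 = -2q + 3
  5q + 2 = -2q + 3  ⇒  7q = 1  ⇒  q = 1/7.

q = 1/7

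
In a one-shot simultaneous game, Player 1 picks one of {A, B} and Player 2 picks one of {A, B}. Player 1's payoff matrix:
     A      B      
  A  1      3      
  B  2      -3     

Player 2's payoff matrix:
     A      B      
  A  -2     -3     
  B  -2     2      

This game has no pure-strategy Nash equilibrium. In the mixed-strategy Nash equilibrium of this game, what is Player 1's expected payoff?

9/7

Set Player 1's expected payoff from A equal to that from B:
  Player 1's payoff from A: q·1 + (1−q)·3 = -2q + 3
  Player 1's payoff from B: q·2 + (1−q)·(-3) = 5q - 3
  -2q + 3 = 5q - 3  ⇒  -7q = -6  ⇒  q = 6/7.
At equilibrium Player 1 is indifferent across rows, so Player 1's payoff equals the payoff from A: (6/7)·1 + (1/7)·3 = 9/7.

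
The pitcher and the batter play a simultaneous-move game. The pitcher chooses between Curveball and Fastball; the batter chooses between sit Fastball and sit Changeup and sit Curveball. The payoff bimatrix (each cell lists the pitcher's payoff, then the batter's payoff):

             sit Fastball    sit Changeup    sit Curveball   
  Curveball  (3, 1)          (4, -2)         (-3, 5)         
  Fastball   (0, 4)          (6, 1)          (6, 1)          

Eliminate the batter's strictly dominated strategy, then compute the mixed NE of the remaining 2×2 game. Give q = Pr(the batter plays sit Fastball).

The batter's strategy sit Changeup is strictly dominated by sit Fastball: 1 > -2 and 4 > 1. Eliminate sit Changeup.
The batter's mix must leave the pitcher indifferent between Curveball and Fastball.
  the pitcher's payoff from Curveball: q·3 + (1−q)·(-3) = 6q - 3
  the pitcher's payoff from Fastball: q·0 + (1−q)·6 = -6q + 6
  6q - 3 = -6q + 6  ⇒  12q = 9  ⇒  q = 3/4.

q = 3/4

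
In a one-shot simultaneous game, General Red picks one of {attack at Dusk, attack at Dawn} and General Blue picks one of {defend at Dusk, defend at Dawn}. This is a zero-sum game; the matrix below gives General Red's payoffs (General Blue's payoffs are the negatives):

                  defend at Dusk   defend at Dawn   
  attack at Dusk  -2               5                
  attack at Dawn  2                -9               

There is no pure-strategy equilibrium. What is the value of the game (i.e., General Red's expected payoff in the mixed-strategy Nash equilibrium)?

v = -4/9

Set General Red's expected payoff from attack at Dusk equal to that from attack at Dawn:
  General Red's payoff from attack at Dusk: q·(-2) + (1−q)·5 = -7q + 5
  General Red's payoff from attack at Dawn: q·2 + (1−q)·(-9) = 11q - 9
  -7q + 5 = 11q - 9  ⇒  -18q = -14  ⇒  q = 7/9.
The value is General Red's expected payoff against this mix (using attack at Dusk): (7/9)·(-2) + (2/9)·5 = -4/9.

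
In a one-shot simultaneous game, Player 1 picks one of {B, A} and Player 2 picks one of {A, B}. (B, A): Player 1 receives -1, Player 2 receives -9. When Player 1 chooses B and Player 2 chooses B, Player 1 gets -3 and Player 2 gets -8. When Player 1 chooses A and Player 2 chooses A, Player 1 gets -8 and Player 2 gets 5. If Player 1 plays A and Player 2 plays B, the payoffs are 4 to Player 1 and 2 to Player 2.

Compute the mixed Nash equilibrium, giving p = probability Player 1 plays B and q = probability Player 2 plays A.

p = 3/4, q = 1/2

In a mixed equilibrium Player 2 is indifferent between A and B; this condition fixes p.
  Player 2's payoff to A: p·(-9) + (1−p)·5 = -14p + 5
  Player 2's payoff to B: p·(-8) + (1−p)·2 = -10p + 2
  -14p + 5 = -10p + 2  ⇒  -4p = -3  ⇒  p = 3/4.
For Player 1 to be willing to mix, Player 1 must be indifferent between B and A, which pins down Player 2's mix.
  Player 1's payoff to B: q·(-1) + (1−q)·(-3) = 2q - 3
  Player 1's payoff to A: q·(-8) + (1−q)·4 = -12q + 4
  2q - 3 = -12q + 4  ⇒  14q = 7  ⇒  q = 1/2.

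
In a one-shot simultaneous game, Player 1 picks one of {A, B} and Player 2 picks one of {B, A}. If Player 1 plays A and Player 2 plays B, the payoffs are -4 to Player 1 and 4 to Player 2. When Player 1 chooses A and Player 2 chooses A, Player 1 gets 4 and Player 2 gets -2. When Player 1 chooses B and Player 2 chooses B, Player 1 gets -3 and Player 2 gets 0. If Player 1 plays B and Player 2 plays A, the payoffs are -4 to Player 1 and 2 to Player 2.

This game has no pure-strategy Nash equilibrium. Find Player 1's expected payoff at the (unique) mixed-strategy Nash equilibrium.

-28/9

For Player 1 to be willing to mix, Player 1 must be indifferent between A and B, which pins down Player 2's mix.
  Player 1's payoff from A: q·(-4) + (1−q)·4 = -8q + 4
  Player 1's payoff from B: q·(-3) + (1−q)·(-4) = q - 4
  -8q + 4 = q - 4  ⇒  -9q = -8  ⇒  q = 8/9.
At equilibrium Player 1 is indifferent across rows, so Player 1's payoff equals the payoff from A: (8/9)·(-4) + (1/9)·4 = -28/9.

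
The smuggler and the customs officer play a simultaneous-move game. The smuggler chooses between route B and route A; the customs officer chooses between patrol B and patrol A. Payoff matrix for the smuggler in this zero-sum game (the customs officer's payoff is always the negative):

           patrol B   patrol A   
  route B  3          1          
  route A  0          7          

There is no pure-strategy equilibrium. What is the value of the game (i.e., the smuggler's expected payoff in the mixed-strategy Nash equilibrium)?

v = 7/3

The smuggler's indifference between route B and route A determines the customs officer's mixing probability q:
  the smuggler's payoff from route B: q·3 + (1−q)·1 = 2q + 1
  the smuggler's payoff from route A: q·0 + (1−q)·7 = -7q + 7
  2q + 1 = -7q + 7  ⇒  9q = 6  ⇒  q = 2/3.
The value is the smuggler's expected payoff against this mix (using route B): (2/3)·3 + (1/3)·1 = 7/3.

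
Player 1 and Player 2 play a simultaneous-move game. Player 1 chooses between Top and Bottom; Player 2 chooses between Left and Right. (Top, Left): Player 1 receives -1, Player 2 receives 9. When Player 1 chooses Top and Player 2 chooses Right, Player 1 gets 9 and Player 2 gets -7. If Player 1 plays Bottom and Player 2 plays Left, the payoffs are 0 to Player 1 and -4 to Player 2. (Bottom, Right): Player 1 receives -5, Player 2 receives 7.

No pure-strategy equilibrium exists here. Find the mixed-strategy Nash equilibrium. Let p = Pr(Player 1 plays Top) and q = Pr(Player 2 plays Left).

Player 2's indifference between Left and Right determines Player 1's mixing probability p:
  Player 2's payoff from Left: p·9 + (1−p)·(-4) = 13p - 4
  Player 2's payoff from Right: p·(-7) + (1−p)·7 = -14p + 7
  13p - 4 = -14p + 7  ⇒  27p = 11  ⇒  p = 11/27.
For Player 1 to be willing to mix, Player 1 must be indifferent between Top and Bottom, which pins down Player 2's mix.
  Player 1's payoff from Top: q·(-1) + (1−q)·9 = -10q + 9
  Player 1's payoff from Bottom: q·0 + (1−q)·(-5) = 5q - 5
  -10q + 9 = 5q - 5  ⇒  -15q = -14  ⇒  q = 14/15.

p = 11/27, q = 14/15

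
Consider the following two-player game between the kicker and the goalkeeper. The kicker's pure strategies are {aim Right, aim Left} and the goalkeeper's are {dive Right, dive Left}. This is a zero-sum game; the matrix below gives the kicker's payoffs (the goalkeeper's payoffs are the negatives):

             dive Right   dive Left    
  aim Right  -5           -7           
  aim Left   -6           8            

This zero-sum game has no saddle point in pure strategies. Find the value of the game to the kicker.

Set the kicker's expected payoff from aim Right equal to that from aim Left:
  the kicker's payoff from aim Right: q·(-5) + (1−q)·(-7) = 2q - 7
  the kicker's payoff from aim Left: q·(-6) + (1−q)·8 = -14q + 8
  2q - 7 = -14q + 8  ⇒  16q = 15  ⇒  q = 15/16.
The value is the kicker's expected payoff against this mix (using aim Right): (15/16)·(-5) + (1/16)·(-7) = -41/8.

v = -41/8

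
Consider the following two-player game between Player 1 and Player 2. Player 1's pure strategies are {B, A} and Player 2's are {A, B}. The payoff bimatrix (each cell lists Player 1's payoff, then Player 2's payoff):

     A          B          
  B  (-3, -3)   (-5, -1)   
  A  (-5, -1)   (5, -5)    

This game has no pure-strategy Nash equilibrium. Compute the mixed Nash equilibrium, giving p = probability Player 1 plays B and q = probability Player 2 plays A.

For Player 2 to be willing to mix, Player 2 must be indifferent between A and B, which pins down Player 1's mix.
  Player 2's expected payoff from A: p·(-3) + (1−p)·(-1) = -2p - 1
  Player 2's expected payoff from B: p·(-1) + (1−p)·(-5) = 4p - 5
  -2p - 1 = 4p - 5  ⇒  -6p = -4  ⇒  p = 2/3.
For Player 1 to be willing to mix, Player 1 must be indifferent between B and A, which pins down Player 2's mix.
  Player 1's expected payoff from B: q·(-3) + (1−q)·(-5) = 2q - 5
  Player 1's expected payoff from A: q·(-5) + (1−q)·5 = -10q + 5
  2q - 5 = -10q + 5  ⇒  12q = 10  ⇒  q = 5/6.

p = 2/3, q = 5/6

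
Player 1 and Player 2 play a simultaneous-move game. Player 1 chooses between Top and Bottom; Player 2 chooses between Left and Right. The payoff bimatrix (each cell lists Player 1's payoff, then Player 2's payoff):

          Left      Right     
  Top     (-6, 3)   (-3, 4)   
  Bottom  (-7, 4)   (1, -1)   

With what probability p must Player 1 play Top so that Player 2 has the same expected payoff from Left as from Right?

p = 5/6

Set Player 2's expected payoff from Left equal to that from Right:
  Player 2's payoff to Left: p·3 + (1−p)·4 = -p + 4
  Player 2's payoff to Right: p·4 + (1−p)·(-1) = 5p - 1
  -p + 4 = 5p - 1  ⇒  -6p = -5  ⇒  p = 5/6.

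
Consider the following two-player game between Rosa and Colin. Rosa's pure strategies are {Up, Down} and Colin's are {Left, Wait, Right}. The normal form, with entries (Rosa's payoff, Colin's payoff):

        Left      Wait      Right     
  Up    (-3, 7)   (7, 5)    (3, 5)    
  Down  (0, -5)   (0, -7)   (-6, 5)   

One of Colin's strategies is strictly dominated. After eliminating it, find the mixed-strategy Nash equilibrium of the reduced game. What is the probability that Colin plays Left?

Colin's strategy Wait is strictly dominated by Left: 7 > 5 and -5 > -7. Eliminate Wait.
Colin's mix must leave Rosa indifferent between Up and Down.
  Rosa's payoff to Up: q·(-3) + (1−q)·3 = -6q + 3
  Rosa's payoff to Down: q·0 + (1−q)·(-6) = 6q - 6
  -6q + 3 = 6q - 6  ⇒  -12q = -9  ⇒  q = 3/4.

q = 3/4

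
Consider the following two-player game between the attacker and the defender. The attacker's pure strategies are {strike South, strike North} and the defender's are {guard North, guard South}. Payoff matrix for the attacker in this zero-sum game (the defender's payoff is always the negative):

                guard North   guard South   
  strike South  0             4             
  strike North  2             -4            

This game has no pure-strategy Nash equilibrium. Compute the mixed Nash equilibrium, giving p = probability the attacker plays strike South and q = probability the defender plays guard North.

For the defender to be willing to mix, the defender must be indifferent between guard North and guard South, which pins down the attacker's mix.
  the defender's payoff to guard North: p·0 + (1−p)·(-2) = 2p - 2
  the defender's payoff to guard South: p·(-4) + (1−p)·4 = -8p + 4
  2p - 2 = -8p + 4  ⇒  10p = 6  ⇒  p = 3/5.
The attacker's indifference between strike South and strike North determines the defender's mixing probability q:
  the attacker's expected payoff from strike South: q·0 + (1−q)·4 = -4q + 4
  the attacker's expected payoff from strike North: q·2 + (1−q)·(-4) = 6q - 4
  -4q + 4 = 6q - 4  ⇒  -10q = -8  ⇒  q = 4/5.

p = 3/5, q = 4/5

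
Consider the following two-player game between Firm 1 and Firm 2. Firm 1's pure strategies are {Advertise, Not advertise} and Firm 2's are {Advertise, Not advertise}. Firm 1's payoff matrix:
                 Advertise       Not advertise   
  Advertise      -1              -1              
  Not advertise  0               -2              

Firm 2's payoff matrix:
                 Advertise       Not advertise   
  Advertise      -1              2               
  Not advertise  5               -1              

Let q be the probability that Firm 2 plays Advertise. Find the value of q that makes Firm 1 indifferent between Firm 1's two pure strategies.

q = 1/2

Set Firm 1's expected payoff from Advertise equal to that from Not advertise:
  Firm 1's payoff to Advertise: q·(-1) + (1−q)·(-1) = -1
  Firm 1's payoff to Not advertise: q·0 + (1−q)·(-2) = 2q - 2
  -1 = 2q - 2  ⇒  -2q = -1  ⇒  q = 1/2.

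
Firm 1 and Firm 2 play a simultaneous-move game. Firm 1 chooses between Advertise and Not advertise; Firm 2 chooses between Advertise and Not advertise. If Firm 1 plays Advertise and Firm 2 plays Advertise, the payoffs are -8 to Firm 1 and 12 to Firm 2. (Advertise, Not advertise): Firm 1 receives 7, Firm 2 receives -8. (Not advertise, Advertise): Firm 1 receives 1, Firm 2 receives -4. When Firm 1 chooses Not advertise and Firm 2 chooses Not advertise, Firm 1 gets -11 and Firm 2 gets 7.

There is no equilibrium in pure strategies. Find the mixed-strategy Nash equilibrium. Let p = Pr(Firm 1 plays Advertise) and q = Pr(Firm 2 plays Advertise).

Firm 2's indifference between Advertise and Not advertise determines Firm 1's mixing probability p:
  Firm 2's payoff to Advertise: p·12 + (1−p)·(-4) = 16p - 4
  Firm 2's payoff to Not advertise: p·(-8) + (1−p)·7 = -15p + 7
  16p - 4 = -15p + 7  ⇒  31p = 11  ⇒  p = 11/31.
Set Firm 1's expected payoff from Advertise equal to that from Not advertise:
  Firm 1's payoff to Advertise: q·(-8) + (1−q)·7 = -15q + 7
  Firm 1's payoff to Not advertise: q·1 + (1−q)·(-11) = 12q - 11
  -15q + 7 = 12q - 11  ⇒  -27q = -18  ⇒  q = 2/3.

p = 11/31, q = 2/3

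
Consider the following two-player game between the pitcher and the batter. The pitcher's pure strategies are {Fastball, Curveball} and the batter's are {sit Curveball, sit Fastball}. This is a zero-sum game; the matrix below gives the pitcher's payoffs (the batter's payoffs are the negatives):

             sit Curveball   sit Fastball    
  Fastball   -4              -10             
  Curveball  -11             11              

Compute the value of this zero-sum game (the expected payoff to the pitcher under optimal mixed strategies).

In a mixed equilibrium the pitcher is indifferent between Fastball and Curveball; this condition fixes q.
  the pitcher's payoff to Fastball: q·(-4) + (1−q)·(-10) = 6q - 10
  the pitcher's payoff to Curveball: q·(-11) + (1−q)·11 = -22q + 11
  6q - 10 = -22q + 11  ⇒  28q = 21  ⇒  q = 3/4.
The value is the pitcher's expected payoff against this mix (using Fastball): (3/4)·(-4) + (1/4)·(-10) = -11/2.

v = -11/2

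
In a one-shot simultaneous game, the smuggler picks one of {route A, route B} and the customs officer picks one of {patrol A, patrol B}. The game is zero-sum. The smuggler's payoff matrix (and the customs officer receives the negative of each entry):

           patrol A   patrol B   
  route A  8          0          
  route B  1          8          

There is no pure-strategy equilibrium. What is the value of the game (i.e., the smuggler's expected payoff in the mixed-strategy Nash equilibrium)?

v = 64/15

In a mixed equilibrium the smuggler is indifferent between route A and route B; this condition fixes q.
  the smuggler's payoff from route A: q·8 + (1−q)·0 = 8q
  the smuggler's payoff from route B: q·1 + (1−q)·8 = -7q + 8
  8q = -7q + 8  ⇒  15q = 8  ⇒  q = 8/15.
The value is the smuggler's expected payoff against this mix (using route A): (8/15)·8 + (7/15)·0 = 64/15.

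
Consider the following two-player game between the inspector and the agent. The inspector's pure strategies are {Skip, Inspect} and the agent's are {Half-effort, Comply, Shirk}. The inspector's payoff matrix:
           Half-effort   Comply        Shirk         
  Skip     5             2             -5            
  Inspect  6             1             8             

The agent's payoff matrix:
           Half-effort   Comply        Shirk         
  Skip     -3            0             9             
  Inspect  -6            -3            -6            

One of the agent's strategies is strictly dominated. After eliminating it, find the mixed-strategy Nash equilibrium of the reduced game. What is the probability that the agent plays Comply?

q = 13/14

The agent's strategy Half-effort is strictly dominated by Comply: 0 > -3 and -3 > -6. Eliminate Half-effort.
The agent's mix must leave the inspector indifferent between Skip and Inspect.
  the inspector's expected payoff from Skip: q·2 + (1−q)·(-5) = 7q - 5
  the inspector's expected payoff from Inspect: q·1 + (1−q)·8 = -7q + 8
  7q - 5 = -7q + 8  ⇒  14q = 13  ⇒  q = 13/14.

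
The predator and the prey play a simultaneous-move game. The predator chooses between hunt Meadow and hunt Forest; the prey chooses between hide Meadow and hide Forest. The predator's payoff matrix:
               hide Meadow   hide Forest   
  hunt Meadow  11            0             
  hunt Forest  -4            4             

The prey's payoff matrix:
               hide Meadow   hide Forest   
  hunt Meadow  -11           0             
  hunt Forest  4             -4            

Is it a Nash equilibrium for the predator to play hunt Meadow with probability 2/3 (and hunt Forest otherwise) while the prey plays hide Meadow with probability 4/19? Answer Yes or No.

Given the predator's mix p = 2/3, the prey's payoff from hide Meadow is -6 but from hide Forest is -4/3. The prey strictly prefers hide Forest, so the prey would not mix.
So the proposed profile is not a Nash equilibrium.

No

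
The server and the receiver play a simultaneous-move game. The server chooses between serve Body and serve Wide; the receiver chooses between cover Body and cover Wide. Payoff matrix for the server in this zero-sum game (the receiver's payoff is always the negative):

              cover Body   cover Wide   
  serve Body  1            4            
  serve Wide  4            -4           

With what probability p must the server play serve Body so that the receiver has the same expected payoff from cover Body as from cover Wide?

The server's mix must leave the receiver indifferent between cover Body and cover Wide.
  the receiver's expected payoff from cover Body: p·(-1) + (1−p)·(-4) = 3p - 4
  the receiver's expected payoff from cover Wide: p·(-4) + (1−p)·4 = -8p + 4
  3p - 4 = -8p + 4  ⇒  11p = 8  ⇒  p = 8/11.

p = 8/11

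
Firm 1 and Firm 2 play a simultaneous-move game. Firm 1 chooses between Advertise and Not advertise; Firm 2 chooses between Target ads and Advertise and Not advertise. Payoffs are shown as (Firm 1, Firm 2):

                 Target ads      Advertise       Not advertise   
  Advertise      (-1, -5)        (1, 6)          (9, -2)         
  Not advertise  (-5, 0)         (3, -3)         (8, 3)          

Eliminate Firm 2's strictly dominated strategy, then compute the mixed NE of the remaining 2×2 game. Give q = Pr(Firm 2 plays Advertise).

Firm 2's strategy Target ads is strictly dominated by Not advertise: -2 > -5 and 3 > 0. Eliminate Target ads.
Firm 1's indifference between Advertise and Not advertise determines Firm 2's mixing probability q:
  Firm 1's payoff to Advertise: q·1 + (1−q)·9 = -8q + 9
  Firm 1's payoff to Not advertise: q·3 + (1−q)·8 = -5q + 8
  -8q + 9 = -5q + 8  ⇒  -3q = -1  ⇒  q = 1/3.

q = 1/3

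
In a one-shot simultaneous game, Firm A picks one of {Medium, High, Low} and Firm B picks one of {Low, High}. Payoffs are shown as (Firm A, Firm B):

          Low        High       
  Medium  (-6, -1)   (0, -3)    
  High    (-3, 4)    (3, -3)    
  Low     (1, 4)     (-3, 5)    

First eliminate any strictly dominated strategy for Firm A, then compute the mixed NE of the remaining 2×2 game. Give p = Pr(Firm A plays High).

Firm A's strategy Medium is strictly dominated by High: -3 > -6 and 3 > 0. Eliminate Medium.
Firm A's mix must leave Firm B indifferent between Low and High.
  Firm B's payoff to Low: p·4 + (1−p)·4 = 4
  Firm B's payoff to High: p·(-3) + (1−p)·5 = -8p + 5
  4 = -8p + 5  ⇒  8p = 1  ⇒  p = 1/8.

p = 1/8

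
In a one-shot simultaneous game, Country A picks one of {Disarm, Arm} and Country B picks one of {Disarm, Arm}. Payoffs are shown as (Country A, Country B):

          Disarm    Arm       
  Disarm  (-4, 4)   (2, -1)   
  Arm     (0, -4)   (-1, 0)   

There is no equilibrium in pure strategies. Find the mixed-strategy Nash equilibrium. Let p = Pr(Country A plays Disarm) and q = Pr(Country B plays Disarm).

Country A's mix must leave Country B indifferent between Disarm and Arm.
  Country B's payoff from Disarm: p·4 + (1−p)·(-4) = 8p - 4
  Country B's payoff from Arm: p·(-1) + (1−p)·0 = -p
  8p - 4 = -p  ⇒  9p = 4  ⇒  p = 4/9.
Country A's indifference between Disarm and Arm determines Country B's mixing probability q:
  Country A's payoff from Disarm: q·(-4) + (1−q)·2 = -6q + 2
  Country A's payoff from Arm: q·0 + (1−q)·(-1) = q - 1
  -6q + 2 = q - 1  ⇒  -7q = -3  ⇒  q = 3/7.

p = 4/9, q = 3/7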